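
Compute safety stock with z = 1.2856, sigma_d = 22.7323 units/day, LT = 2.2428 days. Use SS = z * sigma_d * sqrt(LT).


sqrt(LT) = sqrt(2.2428) = 1.4976
SS = 1.2856 * 22.7323 * 1.4976 = 43.7668

43.7668 units


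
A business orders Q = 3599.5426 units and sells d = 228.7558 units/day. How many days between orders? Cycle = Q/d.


Cycle = 3599.5426 / 228.7558 = 15.7353

15.7353 days


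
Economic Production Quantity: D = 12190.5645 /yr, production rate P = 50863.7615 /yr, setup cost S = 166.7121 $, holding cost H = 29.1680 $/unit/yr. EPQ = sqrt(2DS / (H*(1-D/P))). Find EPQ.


1 - D/P = 1 - 0.2397 = 0.7603
H*(1-D/P) = 22.1773
2DS = 4064629.2160
EPQ = sqrt(183278.9896) = 428.1110

428.1110 units


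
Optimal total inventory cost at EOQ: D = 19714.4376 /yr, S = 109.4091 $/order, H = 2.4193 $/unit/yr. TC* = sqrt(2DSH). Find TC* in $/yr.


2*D*S*H = 10436564.4397
TC* = sqrt(10436564.4397) = 3230.5672

3230.5672 $/yr


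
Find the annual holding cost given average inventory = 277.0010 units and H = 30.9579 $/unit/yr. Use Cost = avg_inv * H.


Cost = 277.0010 * 30.9579 = 8575.3693

8575.3693 $/yr


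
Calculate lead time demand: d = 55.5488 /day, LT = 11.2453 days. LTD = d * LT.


LTD = 55.5488 * 11.2453 = 624.6629

624.6629 units


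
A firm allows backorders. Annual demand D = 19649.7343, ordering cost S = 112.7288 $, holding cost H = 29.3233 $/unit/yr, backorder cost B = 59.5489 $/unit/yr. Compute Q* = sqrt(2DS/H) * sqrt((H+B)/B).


sqrt(2DS/H) = 388.6909
sqrt((H+B)/B) = 1.2216
Q* = 388.6909 * 1.2216 = 474.8435

474.8435 units


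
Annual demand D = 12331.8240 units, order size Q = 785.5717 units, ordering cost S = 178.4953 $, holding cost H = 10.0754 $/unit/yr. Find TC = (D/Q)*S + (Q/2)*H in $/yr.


Ordering cost = D*S/Q = 2802.0009
Holding cost = Q*H/2 = 3957.4746
TC = 2802.0009 + 3957.4746 = 6759.4755

6759.4755 $/yr


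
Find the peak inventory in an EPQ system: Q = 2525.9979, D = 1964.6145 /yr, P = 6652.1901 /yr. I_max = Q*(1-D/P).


D/P = 0.2953
1 - D/P = 0.7047
I_max = 2525.9979 * 0.7047 = 1779.9861

1779.9861 units


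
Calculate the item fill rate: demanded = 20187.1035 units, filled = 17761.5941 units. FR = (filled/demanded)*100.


FR = 17761.5941 / 20187.1035 * 100 = 87.9849

87.9849%


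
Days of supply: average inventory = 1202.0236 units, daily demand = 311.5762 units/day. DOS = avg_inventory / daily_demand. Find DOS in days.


DOS = 1202.0236 / 311.5762 = 3.8579

3.8579 days


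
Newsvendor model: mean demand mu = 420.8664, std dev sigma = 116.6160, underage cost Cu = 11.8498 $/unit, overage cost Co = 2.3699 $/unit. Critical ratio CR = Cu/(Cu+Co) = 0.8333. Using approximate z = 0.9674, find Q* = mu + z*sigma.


CR = Cu/(Cu+Co) = 11.8498/(11.8498+2.3699) = 0.8333
z = 0.9674
Q* = 420.8664 + 0.9674 * 116.6160 = 533.6807

533.6807 units


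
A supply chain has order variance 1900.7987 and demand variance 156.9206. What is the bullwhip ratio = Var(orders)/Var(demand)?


BW = 1900.7987 / 156.9206 = 12.1131

12.1131


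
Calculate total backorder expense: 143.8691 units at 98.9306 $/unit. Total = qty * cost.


Total = 143.8691 * 98.9306 = 14233.0564

14233.0564 $


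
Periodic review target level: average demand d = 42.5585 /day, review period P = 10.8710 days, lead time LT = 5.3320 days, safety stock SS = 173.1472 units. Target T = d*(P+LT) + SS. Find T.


P + LT = 16.2030
d*(P+LT) = 42.5585 * 16.2030 = 689.5754
T = 689.5754 + 173.1472 = 862.7226

862.7226 units


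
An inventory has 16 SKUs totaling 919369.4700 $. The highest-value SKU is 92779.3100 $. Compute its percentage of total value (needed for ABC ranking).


Top item = 92779.3100
Total = 919369.4700
Percentage = 92779.3100 / 919369.4700 * 100 = 10.0916

10.0916%


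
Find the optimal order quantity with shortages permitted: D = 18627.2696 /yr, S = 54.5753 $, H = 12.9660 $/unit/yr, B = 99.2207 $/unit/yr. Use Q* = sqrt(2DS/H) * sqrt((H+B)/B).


sqrt(2DS/H) = 395.9904
sqrt((H+B)/B) = 1.0633
Q* = 395.9904 * 1.0633 = 421.0699

421.0699 units


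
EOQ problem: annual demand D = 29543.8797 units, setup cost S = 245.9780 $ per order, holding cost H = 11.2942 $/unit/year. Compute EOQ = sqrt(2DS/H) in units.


2*D*S = 2 * 29543.8797 * 245.9780 = 14534288.8817
2*D*S/H = 1286880.7779
EOQ = sqrt(1286880.7779) = 1134.4077

1134.4077 units


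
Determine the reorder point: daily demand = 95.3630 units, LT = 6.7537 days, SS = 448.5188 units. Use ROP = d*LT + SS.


d*LT = 95.3630 * 6.7537 = 644.0531
ROP = 644.0531 + 448.5188 = 1092.5719

1092.5719 units


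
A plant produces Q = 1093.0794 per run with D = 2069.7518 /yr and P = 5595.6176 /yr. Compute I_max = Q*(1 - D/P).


D/P = 0.3699
1 - D/P = 0.6301
I_max = 1093.0794 * 0.6301 = 688.7624

688.7624 units


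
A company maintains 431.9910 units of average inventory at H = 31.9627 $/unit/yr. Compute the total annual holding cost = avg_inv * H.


Cost = 431.9910 * 31.9627 = 13807.5987

13807.5987 $/yr


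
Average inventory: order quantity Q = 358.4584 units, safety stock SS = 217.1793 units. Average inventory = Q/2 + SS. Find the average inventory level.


Q/2 = 179.2292
Avg = 179.2292 + 217.1793 = 396.4085

396.4085 units


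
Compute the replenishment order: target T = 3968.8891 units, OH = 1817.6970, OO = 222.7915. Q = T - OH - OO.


Inventory position = OH + OO = 1817.6970 + 222.7915 = 2040.4885
Q = 3968.8891 - 2040.4885 = 1928.4006

1928.4006 units


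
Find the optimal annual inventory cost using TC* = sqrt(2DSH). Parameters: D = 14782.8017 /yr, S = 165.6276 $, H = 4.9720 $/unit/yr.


2*D*S*H = 24347287.0303
TC* = sqrt(24347287.0303) = 4934.2970

4934.2970 $/yr


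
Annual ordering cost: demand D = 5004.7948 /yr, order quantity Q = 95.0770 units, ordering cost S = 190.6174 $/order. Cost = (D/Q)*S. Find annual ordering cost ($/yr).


Number of orders = D/Q = 52.6394
Cost = 52.6394 * 190.6174 = 10033.9827

10033.9827 $/yr


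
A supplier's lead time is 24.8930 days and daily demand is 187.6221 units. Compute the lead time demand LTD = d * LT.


LTD = 187.6221 * 24.8930 = 4670.4769

4670.4769 units


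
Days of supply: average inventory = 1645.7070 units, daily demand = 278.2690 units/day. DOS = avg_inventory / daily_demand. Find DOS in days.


DOS = 1645.7070 / 278.2690 = 5.9141

5.9141 days


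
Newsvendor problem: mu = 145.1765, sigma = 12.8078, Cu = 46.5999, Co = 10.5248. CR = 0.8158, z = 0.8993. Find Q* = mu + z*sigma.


CR = Cu/(Cu+Co) = 46.5999/(46.5999+10.5248) = 0.8158
z = 0.8993
Q* = 145.1765 + 0.8993 * 12.8078 = 156.6946

156.6946 units


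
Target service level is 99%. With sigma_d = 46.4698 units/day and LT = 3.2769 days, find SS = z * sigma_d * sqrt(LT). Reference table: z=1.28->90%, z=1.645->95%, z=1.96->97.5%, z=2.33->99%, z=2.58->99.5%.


From the table, SL = 99% corresponds to z = 2.33
sqrt(LT) = sqrt(3.2769) = 1.8102
SS = 2.33 * 46.4698 * 1.8102 = 196.0010

196.0010 units


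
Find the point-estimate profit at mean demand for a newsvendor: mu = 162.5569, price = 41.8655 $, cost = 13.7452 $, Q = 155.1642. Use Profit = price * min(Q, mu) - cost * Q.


Sales at mu = min(155.1642, 162.5569) = 155.1642
Revenue = 41.8655 * 155.1642 = 6496.0268
Total cost = 13.7452 * 155.1642 = 2132.7630
Profit = 6496.0268 - 2132.7630 = 4363.2639

4363.2639 $


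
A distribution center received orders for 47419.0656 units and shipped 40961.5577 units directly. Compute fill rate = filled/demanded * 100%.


FR = 40961.5577 / 47419.0656 * 100 = 86.3820

86.3820%


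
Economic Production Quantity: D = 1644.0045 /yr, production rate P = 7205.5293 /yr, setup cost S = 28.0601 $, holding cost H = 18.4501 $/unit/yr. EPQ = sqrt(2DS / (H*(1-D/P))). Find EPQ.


1 - D/P = 1 - 0.2282 = 0.7718
H*(1-D/P) = 14.2405
2DS = 92261.8613
EPQ = sqrt(6478.8138) = 80.4911

80.4911 units


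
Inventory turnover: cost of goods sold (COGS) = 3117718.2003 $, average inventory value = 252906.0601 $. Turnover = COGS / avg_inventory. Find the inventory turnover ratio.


Turnover = 3117718.2003 / 252906.0601 = 12.3276

12.3276


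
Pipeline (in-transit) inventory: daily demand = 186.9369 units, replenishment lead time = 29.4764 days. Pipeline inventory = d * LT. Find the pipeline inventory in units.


Pipeline = 186.9369 * 29.4764 = 5510.2268

5510.2268 units


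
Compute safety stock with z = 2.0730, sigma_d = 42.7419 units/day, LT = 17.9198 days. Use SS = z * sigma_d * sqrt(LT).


sqrt(LT) = sqrt(17.9198) = 4.2332
SS = 2.0730 * 42.7419 * 4.2332 = 375.0764

375.0764 units


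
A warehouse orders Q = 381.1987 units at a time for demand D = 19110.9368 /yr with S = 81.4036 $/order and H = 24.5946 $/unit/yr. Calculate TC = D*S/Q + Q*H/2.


Ordering cost = D*S/Q = 4081.0712
Holding cost = Q*H/2 = 4687.7148
TC = 4081.0712 + 4687.7148 = 8768.7860

8768.7860 $/yr


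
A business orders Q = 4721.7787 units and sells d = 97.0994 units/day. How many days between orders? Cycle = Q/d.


Cycle = 4721.7787 / 97.0994 = 48.6283

48.6283 days


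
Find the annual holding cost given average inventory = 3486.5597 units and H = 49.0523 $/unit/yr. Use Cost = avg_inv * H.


Cost = 3486.5597 * 49.0523 = 171023.7724

171023.7724 $/yr


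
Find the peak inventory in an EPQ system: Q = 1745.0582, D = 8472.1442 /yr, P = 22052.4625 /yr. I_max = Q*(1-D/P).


D/P = 0.3842
1 - D/P = 0.6158
I_max = 1745.0582 * 0.6158 = 1074.6394

1074.6394 units


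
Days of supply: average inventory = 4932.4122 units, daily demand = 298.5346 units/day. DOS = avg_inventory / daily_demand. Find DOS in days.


DOS = 4932.4122 / 298.5346 = 16.5221

16.5221 days


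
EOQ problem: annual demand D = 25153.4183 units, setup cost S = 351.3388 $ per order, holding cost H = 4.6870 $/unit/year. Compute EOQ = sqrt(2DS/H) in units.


2*D*S = 2 * 25153.4183 * 351.3388 = 17674743.6028
2*D*S/H = 3771014.2101
EOQ = sqrt(3771014.2101) = 1941.9099

1941.9099 units


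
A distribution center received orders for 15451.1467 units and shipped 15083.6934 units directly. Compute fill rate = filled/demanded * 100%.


FR = 15083.6934 / 15451.1467 * 100 = 97.6218

97.6218%


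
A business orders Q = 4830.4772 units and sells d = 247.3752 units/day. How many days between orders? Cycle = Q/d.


Cycle = 4830.4772 / 247.3752 = 19.5269

19.5269 days


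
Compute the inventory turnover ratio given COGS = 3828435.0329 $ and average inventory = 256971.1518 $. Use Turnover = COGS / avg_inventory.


Turnover = 3828435.0329 / 256971.1518 = 14.8983

14.8983


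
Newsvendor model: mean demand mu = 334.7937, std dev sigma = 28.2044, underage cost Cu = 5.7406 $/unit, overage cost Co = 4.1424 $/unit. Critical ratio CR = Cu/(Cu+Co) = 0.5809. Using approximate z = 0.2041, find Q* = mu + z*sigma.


CR = Cu/(Cu+Co) = 5.7406/(5.7406+4.1424) = 0.5809
z = 0.2041
Q* = 334.7937 + 0.2041 * 28.2044 = 340.5502

340.5502 units


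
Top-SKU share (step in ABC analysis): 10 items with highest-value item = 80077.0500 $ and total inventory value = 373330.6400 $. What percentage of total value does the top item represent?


Top item = 80077.0500
Total = 373330.6400
Percentage = 80077.0500 / 373330.6400 * 100 = 21.4494

21.4494%


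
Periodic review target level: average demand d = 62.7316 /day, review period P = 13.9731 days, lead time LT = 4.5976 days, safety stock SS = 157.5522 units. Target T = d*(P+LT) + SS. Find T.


P + LT = 18.5707
d*(P+LT) = 62.7316 * 18.5707 = 1164.9697
T = 1164.9697 + 157.5522 = 1322.5219

1322.5219 units


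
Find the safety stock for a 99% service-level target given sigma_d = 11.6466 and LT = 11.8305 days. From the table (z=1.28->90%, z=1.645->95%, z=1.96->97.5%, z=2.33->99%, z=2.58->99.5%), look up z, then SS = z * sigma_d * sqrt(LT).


From the table, SL = 99% corresponds to z = 2.33
sqrt(LT) = sqrt(11.8305) = 3.4395
SS = 2.33 * 11.6466 * 3.4395 = 93.3376

93.3376 units


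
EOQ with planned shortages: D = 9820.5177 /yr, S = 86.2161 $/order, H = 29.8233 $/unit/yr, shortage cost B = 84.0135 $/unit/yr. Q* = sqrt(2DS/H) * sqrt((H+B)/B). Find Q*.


sqrt(2DS/H) = 238.2860
sqrt((H+B)/B) = 1.1640
Q* = 238.2860 * 1.1640 = 277.3737

277.3737 units


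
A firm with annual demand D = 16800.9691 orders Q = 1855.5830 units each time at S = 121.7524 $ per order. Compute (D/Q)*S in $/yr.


Number of orders = D/Q = 9.0543
Cost = 9.0543 * 121.7524 = 1102.3804

1102.3804 $/yr


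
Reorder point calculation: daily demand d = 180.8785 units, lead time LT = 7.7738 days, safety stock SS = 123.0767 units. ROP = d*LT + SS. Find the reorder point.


d*LT = 180.8785 * 7.7738 = 1406.1133
ROP = 1406.1133 + 123.0767 = 1529.1900

1529.1900 units


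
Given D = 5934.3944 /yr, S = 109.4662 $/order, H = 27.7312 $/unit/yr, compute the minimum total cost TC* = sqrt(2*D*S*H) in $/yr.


2*D*S*H = 36029240.4902
TC* = sqrt(36029240.4902) = 6002.4362

6002.4362 $/yr


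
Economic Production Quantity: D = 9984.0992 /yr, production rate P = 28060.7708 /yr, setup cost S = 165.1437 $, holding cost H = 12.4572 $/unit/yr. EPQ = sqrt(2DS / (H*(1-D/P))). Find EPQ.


1 - D/P = 1 - 0.3558 = 0.6442
H*(1-D/P) = 8.0249
2DS = 3297622.1661
EPQ = sqrt(410924.0737) = 641.0336

641.0336 units


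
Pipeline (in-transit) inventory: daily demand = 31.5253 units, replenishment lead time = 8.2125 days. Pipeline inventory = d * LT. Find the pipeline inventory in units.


Pipeline = 31.5253 * 8.2125 = 258.9015

258.9015 units


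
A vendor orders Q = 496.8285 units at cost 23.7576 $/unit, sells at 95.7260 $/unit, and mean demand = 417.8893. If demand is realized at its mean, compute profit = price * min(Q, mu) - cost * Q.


Sales at mu = min(496.8285, 417.8893) = 417.8893
Revenue = 95.7260 * 417.8893 = 40002.8711
Total cost = 23.7576 * 496.8285 = 11803.4528
Profit = 40002.8711 - 11803.4528 = 28199.4184

28199.4184 $


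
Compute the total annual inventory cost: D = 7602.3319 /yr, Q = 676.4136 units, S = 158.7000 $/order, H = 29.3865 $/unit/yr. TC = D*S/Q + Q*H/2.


Ordering cost = D*S/Q = 1783.6573
Holding cost = Q*H/2 = 9938.7141
TC = 1783.6573 + 9938.7141 = 11722.3715

11722.3715 $/yr


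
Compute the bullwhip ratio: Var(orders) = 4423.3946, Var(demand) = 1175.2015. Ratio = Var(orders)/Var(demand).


BW = 4423.3946 / 1175.2015 = 3.7639

3.7639


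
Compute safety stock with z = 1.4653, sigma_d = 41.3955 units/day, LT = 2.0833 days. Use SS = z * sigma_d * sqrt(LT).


sqrt(LT) = sqrt(2.0833) = 1.4434
SS = 1.4653 * 41.3955 * 1.4434 = 87.5499

87.5499 units


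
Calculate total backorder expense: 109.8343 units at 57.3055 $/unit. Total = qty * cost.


Total = 109.8343 * 57.3055 = 6294.1095

6294.1095 $


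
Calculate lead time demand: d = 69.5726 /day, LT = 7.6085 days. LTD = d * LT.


LTD = 69.5726 * 7.6085 = 529.3431

529.3431 units


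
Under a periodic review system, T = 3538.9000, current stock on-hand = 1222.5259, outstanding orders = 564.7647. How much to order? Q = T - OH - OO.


Inventory position = OH + OO = 1222.5259 + 564.7647 = 1787.2906
Q = 3538.9000 - 1787.2906 = 1751.6094

1751.6094 units


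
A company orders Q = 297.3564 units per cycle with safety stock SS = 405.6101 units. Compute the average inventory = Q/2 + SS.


Q/2 = 148.6782
Avg = 148.6782 + 405.6101 = 554.2883

554.2883 units


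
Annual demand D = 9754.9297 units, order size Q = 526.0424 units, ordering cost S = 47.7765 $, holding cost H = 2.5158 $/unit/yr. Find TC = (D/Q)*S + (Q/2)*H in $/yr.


Ordering cost = D*S/Q = 885.9674
Holding cost = Q*H/2 = 661.7087
TC = 885.9674 + 661.7087 = 1547.6761

1547.6761 $/yr


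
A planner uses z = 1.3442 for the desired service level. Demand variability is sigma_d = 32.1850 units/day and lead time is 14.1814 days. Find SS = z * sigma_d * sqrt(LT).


sqrt(LT) = sqrt(14.1814) = 3.7658
SS = 1.3442 * 32.1850 * 3.7658 = 162.9210

162.9210 units


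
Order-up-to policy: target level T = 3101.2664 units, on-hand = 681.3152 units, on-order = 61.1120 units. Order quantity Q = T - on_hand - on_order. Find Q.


Inventory position = OH + OO = 681.3152 + 61.1120 = 742.4272
Q = 3101.2664 - 742.4272 = 2358.8392

2358.8392 units


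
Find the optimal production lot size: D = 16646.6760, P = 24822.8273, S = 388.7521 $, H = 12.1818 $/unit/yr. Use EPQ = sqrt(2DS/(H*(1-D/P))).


1 - D/P = 1 - 0.6706 = 0.3294
H*(1-D/P) = 4.0124
2DS = 12942860.5060
EPQ = sqrt(3225678.8880) = 1796.0175

1796.0175 units


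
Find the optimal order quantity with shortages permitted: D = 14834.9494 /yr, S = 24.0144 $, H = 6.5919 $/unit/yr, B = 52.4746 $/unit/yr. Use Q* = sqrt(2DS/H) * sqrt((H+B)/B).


sqrt(2DS/H) = 328.7673
sqrt((H+B)/B) = 1.0610
Q* = 328.7673 * 1.0610 = 348.8066

348.8066 units


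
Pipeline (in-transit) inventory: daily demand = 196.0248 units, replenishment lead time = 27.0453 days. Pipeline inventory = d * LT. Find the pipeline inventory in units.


Pipeline = 196.0248 * 27.0453 = 5301.5495

5301.5495 units


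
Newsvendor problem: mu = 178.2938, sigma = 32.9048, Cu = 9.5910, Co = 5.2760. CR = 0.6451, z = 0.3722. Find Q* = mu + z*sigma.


CR = Cu/(Cu+Co) = 9.5910/(9.5910+5.2760) = 0.6451
z = 0.3722
Q* = 178.2938 + 0.3722 * 32.9048 = 190.5410

190.5410 units


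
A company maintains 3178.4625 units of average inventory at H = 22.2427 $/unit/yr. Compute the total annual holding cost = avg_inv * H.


Cost = 3178.4625 * 22.2427 = 70697.5878

70697.5878 $/yr


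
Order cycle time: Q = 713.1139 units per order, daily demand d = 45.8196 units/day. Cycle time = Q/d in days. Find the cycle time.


Cycle = 713.1139 / 45.8196 = 15.5635

15.5635 days


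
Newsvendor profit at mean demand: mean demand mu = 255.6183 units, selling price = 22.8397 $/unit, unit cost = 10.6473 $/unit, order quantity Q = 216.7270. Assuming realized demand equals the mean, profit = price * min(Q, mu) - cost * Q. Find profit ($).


Sales at mu = min(216.7270, 255.6183) = 216.7270
Revenue = 22.8397 * 216.7270 = 4949.9797
Total cost = 10.6473 * 216.7270 = 2307.5574
Profit = 4949.9797 - 2307.5574 = 2642.4223

2642.4223 $


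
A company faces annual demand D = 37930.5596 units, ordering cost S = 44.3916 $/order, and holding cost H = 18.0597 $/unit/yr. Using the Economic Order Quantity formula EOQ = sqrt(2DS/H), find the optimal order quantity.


2*D*S = 2 * 37930.5596 * 44.3916 = 3367596.4591
2*D*S/H = 186470.2326
EOQ = sqrt(186470.2326) = 431.8220

431.8220 units


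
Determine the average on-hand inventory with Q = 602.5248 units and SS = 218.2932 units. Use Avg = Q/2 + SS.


Q/2 = 301.2624
Avg = 301.2624 + 218.2932 = 519.5556

519.5556 units


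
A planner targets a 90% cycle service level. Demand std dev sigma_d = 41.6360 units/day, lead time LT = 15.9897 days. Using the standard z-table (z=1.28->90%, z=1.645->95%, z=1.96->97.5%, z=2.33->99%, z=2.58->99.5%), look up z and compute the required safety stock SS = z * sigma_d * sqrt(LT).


From the table, SL = 90% corresponds to z = 1.28
sqrt(LT) = sqrt(15.9897) = 3.9987
SS = 1.28 * 41.6360 * 3.9987 = 213.1077

213.1077 units


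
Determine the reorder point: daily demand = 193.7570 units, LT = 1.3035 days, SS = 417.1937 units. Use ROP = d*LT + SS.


d*LT = 193.7570 * 1.3035 = 252.5622
ROP = 252.5622 + 417.1937 = 669.7559

669.7559 units


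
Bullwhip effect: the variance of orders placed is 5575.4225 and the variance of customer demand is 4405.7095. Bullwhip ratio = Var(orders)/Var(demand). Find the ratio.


BW = 5575.4225 / 4405.7095 = 1.2655

1.2655


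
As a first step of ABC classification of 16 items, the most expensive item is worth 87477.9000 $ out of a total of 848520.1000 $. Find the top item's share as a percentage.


Top item = 87477.9000
Total = 848520.1000
Percentage = 87477.9000 / 848520.1000 * 100 = 10.3095

10.3095%


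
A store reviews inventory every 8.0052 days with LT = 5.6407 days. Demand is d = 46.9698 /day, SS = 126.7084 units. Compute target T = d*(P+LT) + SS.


P + LT = 13.6459
d*(P+LT) = 46.9698 * 13.6459 = 640.9452
T = 640.9452 + 126.7084 = 767.6536

767.6536 units


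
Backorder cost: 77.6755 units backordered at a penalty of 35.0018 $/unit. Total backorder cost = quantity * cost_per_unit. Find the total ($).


Total = 77.6755 * 35.0018 = 2718.7823

2718.7823 $


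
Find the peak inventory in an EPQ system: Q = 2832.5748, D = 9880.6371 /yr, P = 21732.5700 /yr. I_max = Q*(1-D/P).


D/P = 0.4546
1 - D/P = 0.5454
I_max = 2832.5748 * 0.5454 = 1544.7546

1544.7546 units


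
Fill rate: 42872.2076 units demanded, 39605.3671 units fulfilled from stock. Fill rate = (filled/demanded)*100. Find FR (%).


FR = 39605.3671 / 42872.2076 * 100 = 92.3801

92.3801%


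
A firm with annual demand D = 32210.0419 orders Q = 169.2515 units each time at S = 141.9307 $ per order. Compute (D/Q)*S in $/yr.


Number of orders = D/Q = 190.3088
Cost = 190.3088 * 141.9307 = 27010.6545

27010.6545 $/yr


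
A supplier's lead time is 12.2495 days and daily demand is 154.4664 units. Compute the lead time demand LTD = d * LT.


LTD = 154.4664 * 12.2495 = 1892.1362

1892.1362 units


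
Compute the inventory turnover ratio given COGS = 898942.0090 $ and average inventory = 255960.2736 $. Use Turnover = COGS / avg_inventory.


Turnover = 898942.0090 / 255960.2736 = 3.5120

3.5120


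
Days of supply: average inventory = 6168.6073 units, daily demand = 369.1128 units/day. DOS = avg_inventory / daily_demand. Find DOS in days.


DOS = 6168.6073 / 369.1128 = 16.7120

16.7120 days


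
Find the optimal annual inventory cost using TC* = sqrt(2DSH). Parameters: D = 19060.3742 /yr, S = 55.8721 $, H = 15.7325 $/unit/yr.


2*D*S*H = 33508435.6905
TC* = sqrt(33508435.6905) = 5788.6471

5788.6471 $/yr


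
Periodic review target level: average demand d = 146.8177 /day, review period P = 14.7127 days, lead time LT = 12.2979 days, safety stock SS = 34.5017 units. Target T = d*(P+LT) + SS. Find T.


P + LT = 27.0106
d*(P+LT) = 146.8177 * 27.0106 = 3965.6342
T = 3965.6342 + 34.5017 = 4000.1359

4000.1359 units


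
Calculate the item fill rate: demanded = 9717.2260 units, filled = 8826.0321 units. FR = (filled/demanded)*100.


FR = 8826.0321 / 9717.2260 * 100 = 90.8287

90.8287%


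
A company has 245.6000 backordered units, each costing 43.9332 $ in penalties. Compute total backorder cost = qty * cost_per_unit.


Total = 245.6000 * 43.9332 = 10789.9939

10789.9939 $


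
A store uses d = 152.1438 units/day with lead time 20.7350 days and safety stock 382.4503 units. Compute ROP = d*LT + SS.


d*LT = 152.1438 * 20.7350 = 3154.7017
ROP = 3154.7017 + 382.4503 = 3537.1520

3537.1520 units


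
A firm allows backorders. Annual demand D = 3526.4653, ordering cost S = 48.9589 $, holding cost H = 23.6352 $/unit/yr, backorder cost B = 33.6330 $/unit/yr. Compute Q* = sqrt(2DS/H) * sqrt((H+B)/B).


sqrt(2DS/H) = 120.8707
sqrt((H+B)/B) = 1.3049
Q* = 120.8707 * 1.3049 = 157.7230

157.7230 units


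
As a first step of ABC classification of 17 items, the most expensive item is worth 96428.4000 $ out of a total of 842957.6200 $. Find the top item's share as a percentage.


Top item = 96428.4000
Total = 842957.6200
Percentage = 96428.4000 / 842957.6200 * 100 = 11.4393

11.4393%


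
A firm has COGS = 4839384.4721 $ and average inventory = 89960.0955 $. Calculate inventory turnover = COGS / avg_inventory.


Turnover = 4839384.4721 / 89960.0955 = 53.7948

53.7948


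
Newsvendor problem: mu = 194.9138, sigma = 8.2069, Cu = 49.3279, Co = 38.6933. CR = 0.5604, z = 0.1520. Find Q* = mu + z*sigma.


CR = Cu/(Cu+Co) = 49.3279/(49.3279+38.6933) = 0.5604
z = 0.1520
Q* = 194.9138 + 0.1520 * 8.2069 = 196.1612

196.1612 units


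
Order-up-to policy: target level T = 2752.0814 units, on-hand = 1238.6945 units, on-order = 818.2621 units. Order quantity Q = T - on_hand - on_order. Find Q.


Inventory position = OH + OO = 1238.6945 + 818.2621 = 2056.9566
Q = 2752.0814 - 2056.9566 = 695.1248

695.1248 units


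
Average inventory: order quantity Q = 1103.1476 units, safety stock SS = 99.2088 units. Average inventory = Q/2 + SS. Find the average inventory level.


Q/2 = 551.5738
Avg = 551.5738 + 99.2088 = 650.7826

650.7826 units


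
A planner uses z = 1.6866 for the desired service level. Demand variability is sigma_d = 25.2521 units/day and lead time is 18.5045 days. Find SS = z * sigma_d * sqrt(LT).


sqrt(LT) = sqrt(18.5045) = 4.3017
SS = 1.6866 * 25.2521 * 4.3017 = 183.2096

183.2096 units


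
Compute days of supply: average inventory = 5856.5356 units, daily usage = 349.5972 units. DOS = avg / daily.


DOS = 5856.5356 / 349.5972 = 16.7522

16.7522 days


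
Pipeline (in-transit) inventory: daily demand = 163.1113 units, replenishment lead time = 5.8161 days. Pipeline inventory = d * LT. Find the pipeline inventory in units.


Pipeline = 163.1113 * 5.8161 = 948.6716

948.6716 units


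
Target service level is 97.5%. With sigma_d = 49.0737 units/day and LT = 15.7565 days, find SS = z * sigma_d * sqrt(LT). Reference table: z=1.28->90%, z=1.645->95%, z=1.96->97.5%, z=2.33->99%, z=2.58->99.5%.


From the table, SL = 97.5% corresponds to z = 1.96
sqrt(LT) = sqrt(15.7565) = 3.9694
SS = 1.96 * 49.0737 * 3.9694 = 381.7990

381.7990 units


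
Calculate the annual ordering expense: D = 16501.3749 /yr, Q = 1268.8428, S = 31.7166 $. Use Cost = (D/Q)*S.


Number of orders = D/Q = 13.0051
Cost = 13.0051 * 31.7166 = 412.4762

412.4762 $/yr


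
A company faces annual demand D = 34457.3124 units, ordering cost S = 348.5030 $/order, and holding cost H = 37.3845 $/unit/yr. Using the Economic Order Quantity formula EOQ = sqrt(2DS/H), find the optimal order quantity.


2*D*S = 2 * 34457.3124 * 348.5030 = 24016953.4867
2*D*S/H = 642430.7798
EOQ = sqrt(642430.7798) = 801.5178

801.5178 units


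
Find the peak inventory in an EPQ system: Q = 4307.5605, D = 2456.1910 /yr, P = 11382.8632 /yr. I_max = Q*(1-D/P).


D/P = 0.2158
1 - D/P = 0.7842
I_max = 4307.5605 * 0.7842 = 3378.0763

3378.0763 units


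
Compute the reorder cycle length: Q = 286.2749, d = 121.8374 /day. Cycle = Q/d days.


Cycle = 286.2749 / 121.8374 = 2.3496

2.3496 days


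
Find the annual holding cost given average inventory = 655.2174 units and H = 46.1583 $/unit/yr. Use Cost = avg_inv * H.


Cost = 655.2174 * 46.1583 = 30243.7213

30243.7213 $/yr


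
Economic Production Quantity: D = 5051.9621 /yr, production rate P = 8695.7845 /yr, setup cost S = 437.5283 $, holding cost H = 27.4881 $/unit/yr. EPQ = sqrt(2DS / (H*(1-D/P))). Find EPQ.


1 - D/P = 1 - 0.5810 = 0.4190
H*(1-D/P) = 11.5184
2DS = 4420752.7786
EPQ = sqrt(383798.3238) = 619.5146

619.5146 units


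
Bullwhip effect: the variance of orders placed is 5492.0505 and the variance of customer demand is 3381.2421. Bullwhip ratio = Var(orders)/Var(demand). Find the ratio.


BW = 5492.0505 / 3381.2421 = 1.6243

1.6243


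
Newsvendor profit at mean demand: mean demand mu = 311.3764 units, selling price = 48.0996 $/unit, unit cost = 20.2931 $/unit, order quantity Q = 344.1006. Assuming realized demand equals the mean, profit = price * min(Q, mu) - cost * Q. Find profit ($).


Sales at mu = min(344.1006, 311.3764) = 311.3764
Revenue = 48.0996 * 311.3764 = 14977.0803
Total cost = 20.2931 * 344.1006 = 6982.8679
Profit = 14977.0803 - 6982.8679 = 7994.2124

7994.2124 $


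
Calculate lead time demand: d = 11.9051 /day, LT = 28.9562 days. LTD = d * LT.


LTD = 11.9051 * 28.9562 = 344.7265

344.7265 units


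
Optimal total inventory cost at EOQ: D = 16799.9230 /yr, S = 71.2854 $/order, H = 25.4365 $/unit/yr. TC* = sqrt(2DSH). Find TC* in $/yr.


2*D*S*H = 60924956.9499
TC* = sqrt(60924956.9499) = 7805.4441

7805.4441 $/yr


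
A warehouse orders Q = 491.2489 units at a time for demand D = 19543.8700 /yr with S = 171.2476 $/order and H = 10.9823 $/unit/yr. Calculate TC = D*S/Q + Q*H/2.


Ordering cost = D*S/Q = 6812.9228
Holding cost = Q*H/2 = 2697.5214
TC = 6812.9228 + 2697.5214 = 9510.4442

9510.4442 $/yr


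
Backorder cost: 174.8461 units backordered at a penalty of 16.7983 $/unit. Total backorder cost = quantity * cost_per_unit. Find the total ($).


Total = 174.8461 * 16.7983 = 2937.1172

2937.1172 $


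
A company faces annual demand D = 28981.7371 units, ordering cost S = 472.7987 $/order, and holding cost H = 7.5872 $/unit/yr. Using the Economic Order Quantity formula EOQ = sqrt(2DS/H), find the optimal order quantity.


2*D*S = 2 * 28981.7371 * 472.7987 = 27405055.2492
2*D*S/H = 3612011.7104
EOQ = sqrt(3612011.7104) = 1900.5293

1900.5293 units


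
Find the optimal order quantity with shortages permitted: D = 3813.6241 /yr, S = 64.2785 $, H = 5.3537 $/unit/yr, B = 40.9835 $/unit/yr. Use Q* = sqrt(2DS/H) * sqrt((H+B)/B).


sqrt(2DS/H) = 302.6145
sqrt((H+B)/B) = 1.0633
Q* = 302.6145 * 1.0633 = 321.7734

321.7734 units


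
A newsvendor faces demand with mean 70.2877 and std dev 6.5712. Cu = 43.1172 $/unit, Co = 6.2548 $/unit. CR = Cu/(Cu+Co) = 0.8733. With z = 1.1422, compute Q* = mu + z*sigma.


CR = Cu/(Cu+Co) = 43.1172/(43.1172+6.2548) = 0.8733
z = 1.1422
Q* = 70.2877 + 1.1422 * 6.5712 = 77.7933

77.7933 units


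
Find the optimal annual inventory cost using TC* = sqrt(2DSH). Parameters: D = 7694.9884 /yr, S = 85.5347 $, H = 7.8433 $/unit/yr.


2*D*S*H = 10324740.1052
TC* = sqrt(10324740.1052) = 3213.2134

3213.2134 $/yr


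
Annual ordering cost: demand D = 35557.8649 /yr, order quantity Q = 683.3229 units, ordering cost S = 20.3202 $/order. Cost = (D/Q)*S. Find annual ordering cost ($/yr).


Number of orders = D/Q = 52.0367
Cost = 52.0367 * 20.3202 = 1057.3960

1057.3960 $/yr


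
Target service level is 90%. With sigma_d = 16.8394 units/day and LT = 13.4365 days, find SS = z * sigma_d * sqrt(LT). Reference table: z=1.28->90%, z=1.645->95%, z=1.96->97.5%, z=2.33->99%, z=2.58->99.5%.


From the table, SL = 90% corresponds to z = 1.28
sqrt(LT) = sqrt(13.4365) = 3.6656
SS = 1.28 * 16.8394 * 3.6656 = 79.0096

79.0096 units


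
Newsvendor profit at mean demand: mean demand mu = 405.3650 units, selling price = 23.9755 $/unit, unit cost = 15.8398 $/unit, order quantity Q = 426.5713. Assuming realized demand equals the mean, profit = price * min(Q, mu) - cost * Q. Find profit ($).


Sales at mu = min(426.5713, 405.3650) = 405.3650
Revenue = 23.9755 * 405.3650 = 9718.8286
Total cost = 15.8398 * 426.5713 = 6756.8041
Profit = 9718.8286 - 6756.8041 = 2962.0245

2962.0245 $


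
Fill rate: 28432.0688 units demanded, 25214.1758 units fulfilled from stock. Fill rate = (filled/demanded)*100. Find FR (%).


FR = 25214.1758 / 28432.0688 * 100 = 88.6822

88.6822%


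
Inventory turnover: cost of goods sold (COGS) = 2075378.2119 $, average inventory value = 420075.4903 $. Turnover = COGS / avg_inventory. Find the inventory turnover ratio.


Turnover = 2075378.2119 / 420075.4903 = 4.9405

4.9405


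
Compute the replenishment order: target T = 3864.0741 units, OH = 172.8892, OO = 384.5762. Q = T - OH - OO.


Inventory position = OH + OO = 172.8892 + 384.5762 = 557.4654
Q = 3864.0741 - 557.4654 = 3306.6087

3306.6087 units


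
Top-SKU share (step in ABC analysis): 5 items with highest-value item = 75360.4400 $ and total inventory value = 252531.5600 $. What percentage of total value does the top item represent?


Top item = 75360.4400
Total = 252531.5600
Percentage = 75360.4400 / 252531.5600 * 100 = 29.8420

29.8420%


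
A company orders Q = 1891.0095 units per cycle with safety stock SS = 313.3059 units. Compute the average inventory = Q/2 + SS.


Q/2 = 945.5047
Avg = 945.5047 + 313.3059 = 1258.8106

1258.8106 units


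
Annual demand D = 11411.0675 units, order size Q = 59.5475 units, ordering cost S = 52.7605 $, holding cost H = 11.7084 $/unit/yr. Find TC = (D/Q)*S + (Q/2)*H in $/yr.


Ordering cost = D*S/Q = 10110.4770
Holding cost = Q*H/2 = 348.6030
TC = 10110.4770 + 348.6030 = 10459.0799

10459.0799 $/yr


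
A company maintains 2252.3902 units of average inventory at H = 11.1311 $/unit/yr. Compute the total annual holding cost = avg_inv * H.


Cost = 2252.3902 * 11.1311 = 25071.5806

25071.5806 $/yr


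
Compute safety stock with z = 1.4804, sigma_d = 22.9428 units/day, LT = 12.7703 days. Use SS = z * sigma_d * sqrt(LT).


sqrt(LT) = sqrt(12.7703) = 3.5736
SS = 1.4804 * 22.9428 * 3.5736 = 121.3741

121.3741 units


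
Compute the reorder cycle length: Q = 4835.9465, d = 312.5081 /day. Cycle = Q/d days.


Cycle = 4835.9465 / 312.5081 = 15.4746

15.4746 days


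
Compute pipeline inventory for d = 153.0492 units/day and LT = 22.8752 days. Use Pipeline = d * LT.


Pipeline = 153.0492 * 22.8752 = 3501.0311

3501.0311 units


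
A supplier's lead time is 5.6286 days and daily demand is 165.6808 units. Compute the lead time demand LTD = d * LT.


LTD = 165.6808 * 5.6286 = 932.5510

932.5510 units


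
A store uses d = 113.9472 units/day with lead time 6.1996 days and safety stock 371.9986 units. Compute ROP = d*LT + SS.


d*LT = 113.9472 * 6.1996 = 706.4271
ROP = 706.4271 + 371.9986 = 1078.4257

1078.4257 units


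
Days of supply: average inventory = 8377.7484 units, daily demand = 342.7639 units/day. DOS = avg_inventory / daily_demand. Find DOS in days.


DOS = 8377.7484 / 342.7639 = 24.4417

24.4417 days


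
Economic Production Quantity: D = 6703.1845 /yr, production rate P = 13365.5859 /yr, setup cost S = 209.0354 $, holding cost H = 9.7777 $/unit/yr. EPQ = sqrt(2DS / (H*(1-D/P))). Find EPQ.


1 - D/P = 1 - 0.5015 = 0.4985
H*(1-D/P) = 4.8739
2DS = 2802405.7065
EPQ = sqrt(574978.3699) = 758.2733

758.2733 units


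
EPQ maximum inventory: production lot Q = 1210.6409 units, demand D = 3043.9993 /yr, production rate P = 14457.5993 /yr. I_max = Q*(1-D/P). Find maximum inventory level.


D/P = 0.2105
1 - D/P = 0.7895
I_max = 1210.6409 * 0.7895 = 955.7445

955.7445 units


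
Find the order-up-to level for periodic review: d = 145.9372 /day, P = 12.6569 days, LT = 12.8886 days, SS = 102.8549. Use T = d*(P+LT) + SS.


P + LT = 25.5455
d*(P+LT) = 145.9372 * 25.5455 = 3728.0387
T = 3728.0387 + 102.8549 = 3830.8936

3830.8936 units


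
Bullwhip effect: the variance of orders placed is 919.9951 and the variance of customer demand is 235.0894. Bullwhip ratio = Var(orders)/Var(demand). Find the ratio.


BW = 919.9951 / 235.0894 = 3.9134

3.9134


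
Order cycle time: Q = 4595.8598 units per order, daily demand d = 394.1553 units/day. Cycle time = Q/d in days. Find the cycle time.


Cycle = 4595.8598 / 394.1553 = 11.6600

11.6600 days


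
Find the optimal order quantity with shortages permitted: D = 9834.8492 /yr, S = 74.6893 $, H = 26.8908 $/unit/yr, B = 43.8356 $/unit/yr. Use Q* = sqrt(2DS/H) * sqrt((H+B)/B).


sqrt(2DS/H) = 233.7363
sqrt((H+B)/B) = 1.2702
Q* = 233.7363 * 1.2702 = 296.8954

296.8954 units


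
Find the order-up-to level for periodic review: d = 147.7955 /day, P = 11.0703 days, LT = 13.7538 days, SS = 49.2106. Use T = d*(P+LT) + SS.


P + LT = 24.8241
d*(P+LT) = 147.7955 * 24.8241 = 3668.8903
T = 3668.8903 + 49.2106 = 3718.1009

3718.1009 units


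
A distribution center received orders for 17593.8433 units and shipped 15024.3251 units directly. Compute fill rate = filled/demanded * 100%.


FR = 15024.3251 / 17593.8433 * 100 = 85.3954

85.3954%


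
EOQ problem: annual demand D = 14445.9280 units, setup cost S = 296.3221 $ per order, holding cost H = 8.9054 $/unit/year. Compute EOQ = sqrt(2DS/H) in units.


2*D*S = 2 * 14445.9280 * 296.3221 = 8561295.4428
2*D*S/H = 961360.0111
EOQ = sqrt(961360.0111) = 980.4897

980.4897 units


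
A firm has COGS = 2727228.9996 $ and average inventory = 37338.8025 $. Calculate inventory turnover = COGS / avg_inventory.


Turnover = 2727228.9996 / 37338.8025 = 73.0401

73.0401


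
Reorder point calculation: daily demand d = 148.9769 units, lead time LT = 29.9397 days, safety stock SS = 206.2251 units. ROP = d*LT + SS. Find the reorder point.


d*LT = 148.9769 * 29.9397 = 4460.3237
ROP = 4460.3237 + 206.2251 = 4666.5488

4666.5488 units


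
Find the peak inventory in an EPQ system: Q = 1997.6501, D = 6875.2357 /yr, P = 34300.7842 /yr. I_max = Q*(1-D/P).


D/P = 0.2004
1 - D/P = 0.7996
I_max = 1997.6501 * 0.7996 = 1597.2419

1597.2419 units


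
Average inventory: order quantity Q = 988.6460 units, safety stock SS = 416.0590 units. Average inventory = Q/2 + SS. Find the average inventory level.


Q/2 = 494.3230
Avg = 494.3230 + 416.0590 = 910.3820

910.3820 units


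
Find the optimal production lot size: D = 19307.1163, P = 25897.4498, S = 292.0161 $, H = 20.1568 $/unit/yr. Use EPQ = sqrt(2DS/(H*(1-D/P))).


1 - D/P = 1 - 0.7455 = 0.2545
H*(1-D/P) = 5.1295
2DS = 11275977.6083
EPQ = sqrt(2198276.0364) = 1482.6584

1482.6584 units


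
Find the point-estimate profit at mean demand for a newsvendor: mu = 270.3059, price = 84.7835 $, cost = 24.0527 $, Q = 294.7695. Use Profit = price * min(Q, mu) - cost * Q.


Sales at mu = min(294.7695, 270.3059) = 270.3059
Revenue = 84.7835 * 270.3059 = 22917.4803
Total cost = 24.0527 * 294.7695 = 7090.0024
Profit = 22917.4803 - 7090.0024 = 15827.4779

15827.4779 $


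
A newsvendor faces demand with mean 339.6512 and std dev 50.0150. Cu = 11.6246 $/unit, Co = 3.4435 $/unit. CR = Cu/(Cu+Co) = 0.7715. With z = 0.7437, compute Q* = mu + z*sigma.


CR = Cu/(Cu+Co) = 11.6246/(11.6246+3.4435) = 0.7715
z = 0.7437
Q* = 339.6512 + 0.7437 * 50.0150 = 376.8474

376.8474 units


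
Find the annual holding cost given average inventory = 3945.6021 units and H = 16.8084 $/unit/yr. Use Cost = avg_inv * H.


Cost = 3945.6021 * 16.8084 = 66319.2583

66319.2583 $/yr


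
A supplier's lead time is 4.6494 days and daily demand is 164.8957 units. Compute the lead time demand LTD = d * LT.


LTD = 164.8957 * 4.6494 = 766.6661

766.6661 units


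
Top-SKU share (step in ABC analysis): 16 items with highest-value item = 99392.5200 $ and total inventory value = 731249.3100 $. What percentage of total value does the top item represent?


Top item = 99392.5200
Total = 731249.3100
Percentage = 99392.5200 / 731249.3100 * 100 = 13.5922

13.5922%


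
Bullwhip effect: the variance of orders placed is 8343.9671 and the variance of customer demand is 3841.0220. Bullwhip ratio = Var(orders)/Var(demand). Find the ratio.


BW = 8343.9671 / 3841.0220 = 2.1723

2.1723


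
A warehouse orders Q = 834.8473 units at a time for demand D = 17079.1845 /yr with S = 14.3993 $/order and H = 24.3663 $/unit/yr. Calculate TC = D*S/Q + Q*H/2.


Ordering cost = D*S/Q = 294.5788
Holding cost = Q*H/2 = 10171.0699
TC = 294.5788 + 10171.0699 = 10465.6487

10465.6487 $/yr


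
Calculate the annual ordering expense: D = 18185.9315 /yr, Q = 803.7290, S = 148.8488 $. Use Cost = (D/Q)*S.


Number of orders = D/Q = 22.6269
Cost = 22.6269 * 148.8488 = 3367.9935

3367.9935 $/yr


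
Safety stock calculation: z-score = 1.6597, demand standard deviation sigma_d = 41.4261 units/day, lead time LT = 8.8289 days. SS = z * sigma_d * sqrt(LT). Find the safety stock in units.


sqrt(LT) = sqrt(8.8289) = 2.9713
SS = 1.6597 * 41.4261 * 2.9713 = 204.2946

204.2946 units


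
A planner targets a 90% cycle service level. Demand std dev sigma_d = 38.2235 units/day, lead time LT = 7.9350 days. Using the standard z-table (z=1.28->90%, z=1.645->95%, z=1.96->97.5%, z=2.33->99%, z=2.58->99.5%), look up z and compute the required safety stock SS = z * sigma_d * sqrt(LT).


From the table, SL = 90% corresponds to z = 1.28
sqrt(LT) = sqrt(7.9350) = 2.8169
SS = 1.28 * 38.2235 * 2.8169 = 137.8205

137.8205 units
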